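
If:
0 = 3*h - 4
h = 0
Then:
No Solution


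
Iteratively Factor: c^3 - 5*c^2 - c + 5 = (c + 1)*(c^2 - 6*c + 5) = (c - 5)*(c + 1)*(c - 1)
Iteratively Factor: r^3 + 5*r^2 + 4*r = (r + 1)*(r^2 + 4*r) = r*(r + 1)*(r + 4)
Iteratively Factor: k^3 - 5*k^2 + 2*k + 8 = (k - 4)*(k^2 - k - 2) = (k - 4)*(k + 1)*(k - 2)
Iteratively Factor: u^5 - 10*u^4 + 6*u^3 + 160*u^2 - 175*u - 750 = (u - 5)*(u^4 - 5*u^3 - 19*u^2 + 65*u + 150) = (u - 5)*(u + 2)*(u^3 - 7*u^2 - 5*u + 75) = (u - 5)*(u + 2)*(u + 3)*(u^2 - 10*u + 25) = (u - 5)^2*(u + 2)*(u + 3)*(u - 5)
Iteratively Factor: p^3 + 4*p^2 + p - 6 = (p - 1)*(p^2 + 5*p + 6) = (p - 1)*(p + 3)*(p + 2)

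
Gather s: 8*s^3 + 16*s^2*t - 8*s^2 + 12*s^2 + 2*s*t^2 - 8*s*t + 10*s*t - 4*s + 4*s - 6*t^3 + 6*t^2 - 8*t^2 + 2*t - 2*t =8*s^3 + s^2*(16*t + 4) + s*(2*t^2 + 2*t) - 6*t^3 - 2*t^2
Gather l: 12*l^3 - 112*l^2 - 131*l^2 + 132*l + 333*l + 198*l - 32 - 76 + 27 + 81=12*l^3 - 243*l^2 + 663*l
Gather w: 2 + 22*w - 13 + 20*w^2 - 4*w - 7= 20*w^2 + 18*w - 18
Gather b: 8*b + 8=8*b + 8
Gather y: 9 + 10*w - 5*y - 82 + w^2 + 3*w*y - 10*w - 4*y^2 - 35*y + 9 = w^2 - 4*y^2 + y*(3*w - 40) - 64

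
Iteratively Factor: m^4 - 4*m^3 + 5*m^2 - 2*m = (m - 2)*(m^3 - 2*m^2 + m) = m*(m - 2)*(m^2 - 2*m + 1) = m*(m - 2)*(m - 1)*(m - 1)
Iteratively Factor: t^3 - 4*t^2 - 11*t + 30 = (t + 3)*(t^2 - 7*t + 10) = (t - 2)*(t + 3)*(t - 5)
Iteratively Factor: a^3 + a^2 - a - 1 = (a + 1)*(a^2 - 1) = (a + 1)^2*(a - 1)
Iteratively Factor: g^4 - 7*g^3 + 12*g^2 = (g - 3)*(g^3 - 4*g^2) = g*(g - 3)*(g^2 - 4*g) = g^2*(g - 3)*(g - 4)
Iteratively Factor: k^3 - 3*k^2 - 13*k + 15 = (k - 5)*(k^2 + 2*k - 3) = (k - 5)*(k + 3)*(k - 1)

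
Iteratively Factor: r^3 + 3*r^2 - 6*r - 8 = (r - 2)*(r^2 + 5*r + 4) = (r - 2)*(r + 1)*(r + 4)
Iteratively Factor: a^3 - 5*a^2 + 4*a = (a)*(a^2 - 5*a + 4) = a*(a - 1)*(a - 4)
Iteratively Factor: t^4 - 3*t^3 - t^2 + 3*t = (t + 1)*(t^3 - 4*t^2 + 3*t) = (t - 1)*(t + 1)*(t^2 - 3*t) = (t - 3)*(t - 1)*(t + 1)*(t)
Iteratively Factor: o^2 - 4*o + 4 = (o - 2)*(o - 2)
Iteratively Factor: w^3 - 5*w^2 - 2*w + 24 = (w - 3)*(w^2 - 2*w - 8) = (w - 3)*(w + 2)*(w - 4)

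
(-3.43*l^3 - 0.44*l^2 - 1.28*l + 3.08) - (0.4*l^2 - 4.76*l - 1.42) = -3.43*l^3 - 0.84*l^2 + 3.48*l + 4.5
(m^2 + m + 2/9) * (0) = 0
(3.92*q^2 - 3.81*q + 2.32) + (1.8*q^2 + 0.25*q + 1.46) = 5.72*q^2 - 3.56*q + 3.78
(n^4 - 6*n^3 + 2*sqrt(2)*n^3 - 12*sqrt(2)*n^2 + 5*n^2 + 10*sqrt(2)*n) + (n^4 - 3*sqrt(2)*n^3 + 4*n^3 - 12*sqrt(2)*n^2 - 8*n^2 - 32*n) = 2*n^4 - 2*n^3 - sqrt(2)*n^3 - 24*sqrt(2)*n^2 - 3*n^2 - 32*n + 10*sqrt(2)*n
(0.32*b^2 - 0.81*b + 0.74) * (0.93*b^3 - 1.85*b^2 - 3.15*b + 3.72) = 0.2976*b^5 - 1.3453*b^4 + 1.1787*b^3 + 2.3729*b^2 - 5.3442*b + 2.7528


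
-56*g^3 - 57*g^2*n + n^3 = (-8*g + n)*(g + n)*(7*g + n)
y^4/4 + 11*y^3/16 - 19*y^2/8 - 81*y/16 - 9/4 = (y/4 + 1)*(y - 3)*(y + 3/4)*(y + 1)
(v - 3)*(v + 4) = v^2 + v - 12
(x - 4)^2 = x^2 - 8*x + 16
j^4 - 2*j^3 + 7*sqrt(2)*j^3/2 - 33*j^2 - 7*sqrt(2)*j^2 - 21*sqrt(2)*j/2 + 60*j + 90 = (j - 3)*(j + 1)*(j - 5*sqrt(2)/2)*(j + 6*sqrt(2))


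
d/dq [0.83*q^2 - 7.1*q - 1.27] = 1.66*q - 7.1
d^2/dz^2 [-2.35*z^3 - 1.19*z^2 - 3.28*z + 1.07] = -14.1*z - 2.38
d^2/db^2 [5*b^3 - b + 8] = 30*b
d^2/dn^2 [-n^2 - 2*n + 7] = -2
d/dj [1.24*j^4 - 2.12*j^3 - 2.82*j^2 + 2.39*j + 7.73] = 4.96*j^3 - 6.36*j^2 - 5.64*j + 2.39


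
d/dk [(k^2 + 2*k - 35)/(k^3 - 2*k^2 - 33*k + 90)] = (-k^2 - 14*k - 39)/(k^4 + 6*k^3 - 27*k^2 - 108*k + 324)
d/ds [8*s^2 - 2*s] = 16*s - 2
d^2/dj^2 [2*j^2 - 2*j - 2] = 4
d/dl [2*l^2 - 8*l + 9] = 4*l - 8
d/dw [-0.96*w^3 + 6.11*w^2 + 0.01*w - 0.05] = -2.88*w^2 + 12.22*w + 0.01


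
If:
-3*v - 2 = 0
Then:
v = -2/3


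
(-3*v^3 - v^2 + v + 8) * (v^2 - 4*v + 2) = -3*v^5 + 11*v^4 - v^3 + 2*v^2 - 30*v + 16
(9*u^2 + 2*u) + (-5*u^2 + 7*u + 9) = 4*u^2 + 9*u + 9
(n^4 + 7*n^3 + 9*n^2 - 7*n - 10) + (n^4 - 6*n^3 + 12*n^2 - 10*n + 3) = 2*n^4 + n^3 + 21*n^2 - 17*n - 7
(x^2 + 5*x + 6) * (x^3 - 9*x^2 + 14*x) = x^5 - 4*x^4 - 25*x^3 + 16*x^2 + 84*x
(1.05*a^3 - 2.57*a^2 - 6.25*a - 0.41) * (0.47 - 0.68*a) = -0.714*a^4 + 2.2411*a^3 + 3.0421*a^2 - 2.6587*a - 0.1927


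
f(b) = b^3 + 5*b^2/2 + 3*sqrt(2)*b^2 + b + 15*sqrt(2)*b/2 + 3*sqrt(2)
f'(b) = 3*b^2 + 5*b + 6*sqrt(2)*b + 1 + 15*sqrt(2)/2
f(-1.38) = -1.56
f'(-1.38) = -1.29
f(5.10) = 371.46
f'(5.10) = 158.41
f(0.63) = 14.48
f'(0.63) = 21.29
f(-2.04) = 0.14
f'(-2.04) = -3.42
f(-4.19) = 0.43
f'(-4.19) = 7.77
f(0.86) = 19.85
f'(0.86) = 25.42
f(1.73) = 49.68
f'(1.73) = 43.91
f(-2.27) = 0.94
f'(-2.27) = -3.55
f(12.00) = 2842.46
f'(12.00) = 605.43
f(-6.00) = -38.66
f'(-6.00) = 38.69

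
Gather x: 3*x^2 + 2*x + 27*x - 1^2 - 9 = 3*x^2 + 29*x - 10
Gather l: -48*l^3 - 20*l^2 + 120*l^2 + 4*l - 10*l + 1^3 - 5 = -48*l^3 + 100*l^2 - 6*l - 4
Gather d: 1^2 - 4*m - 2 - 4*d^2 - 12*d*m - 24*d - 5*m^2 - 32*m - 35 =-4*d^2 + d*(-12*m - 24) - 5*m^2 - 36*m - 36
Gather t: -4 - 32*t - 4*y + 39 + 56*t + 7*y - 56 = 24*t + 3*y - 21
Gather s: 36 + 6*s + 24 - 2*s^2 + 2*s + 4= -2*s^2 + 8*s + 64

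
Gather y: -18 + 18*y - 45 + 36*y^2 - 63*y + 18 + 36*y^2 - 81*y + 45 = 72*y^2 - 126*y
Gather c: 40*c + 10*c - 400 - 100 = 50*c - 500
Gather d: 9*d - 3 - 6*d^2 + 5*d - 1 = -6*d^2 + 14*d - 4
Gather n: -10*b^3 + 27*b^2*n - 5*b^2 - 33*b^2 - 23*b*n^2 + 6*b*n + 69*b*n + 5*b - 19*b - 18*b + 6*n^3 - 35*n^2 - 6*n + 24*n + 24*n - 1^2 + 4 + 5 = -10*b^3 - 38*b^2 - 32*b + 6*n^3 + n^2*(-23*b - 35) + n*(27*b^2 + 75*b + 42) + 8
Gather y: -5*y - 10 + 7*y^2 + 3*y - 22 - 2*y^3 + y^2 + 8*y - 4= -2*y^3 + 8*y^2 + 6*y - 36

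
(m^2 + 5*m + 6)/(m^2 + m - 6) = (m + 2)/(m - 2)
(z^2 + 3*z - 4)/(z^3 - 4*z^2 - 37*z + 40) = (z + 4)/(z^2 - 3*z - 40)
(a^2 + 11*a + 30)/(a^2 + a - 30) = (a + 5)/(a - 5)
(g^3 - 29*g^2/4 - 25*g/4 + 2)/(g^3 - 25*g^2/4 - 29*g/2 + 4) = (g + 1)/(g + 2)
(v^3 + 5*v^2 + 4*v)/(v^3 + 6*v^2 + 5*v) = (v + 4)/(v + 5)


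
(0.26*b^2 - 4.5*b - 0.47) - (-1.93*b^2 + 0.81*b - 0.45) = 2.19*b^2 - 5.31*b - 0.02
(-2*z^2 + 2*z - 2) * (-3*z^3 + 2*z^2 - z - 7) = 6*z^5 - 10*z^4 + 12*z^3 + 8*z^2 - 12*z + 14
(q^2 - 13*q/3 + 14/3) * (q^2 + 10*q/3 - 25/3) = q^4 - q^3 - 163*q^2/9 + 155*q/3 - 350/9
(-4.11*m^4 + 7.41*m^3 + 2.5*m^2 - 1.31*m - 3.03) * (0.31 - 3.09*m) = 12.6999*m^5 - 24.171*m^4 - 5.4279*m^3 + 4.8229*m^2 + 8.9566*m - 0.9393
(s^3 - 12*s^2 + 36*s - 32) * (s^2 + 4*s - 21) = s^5 - 8*s^4 - 33*s^3 + 364*s^2 - 884*s + 672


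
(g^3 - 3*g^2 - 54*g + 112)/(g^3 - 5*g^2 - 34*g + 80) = (g + 7)/(g + 5)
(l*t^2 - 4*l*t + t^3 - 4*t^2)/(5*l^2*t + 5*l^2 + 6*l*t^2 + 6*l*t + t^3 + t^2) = t*(t - 4)/(5*l*t + 5*l + t^2 + t)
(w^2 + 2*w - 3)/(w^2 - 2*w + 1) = (w + 3)/(w - 1)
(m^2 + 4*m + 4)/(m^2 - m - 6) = (m + 2)/(m - 3)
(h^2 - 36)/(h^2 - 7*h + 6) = (h + 6)/(h - 1)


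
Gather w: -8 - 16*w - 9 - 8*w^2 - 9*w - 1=-8*w^2 - 25*w - 18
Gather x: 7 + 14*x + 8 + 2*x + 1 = 16*x + 16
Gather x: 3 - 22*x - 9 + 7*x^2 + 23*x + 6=7*x^2 + x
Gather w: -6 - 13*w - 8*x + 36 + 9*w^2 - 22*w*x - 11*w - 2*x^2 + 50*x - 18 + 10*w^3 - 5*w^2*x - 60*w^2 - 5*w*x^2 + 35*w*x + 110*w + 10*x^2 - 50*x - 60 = 10*w^3 + w^2*(-5*x - 51) + w*(-5*x^2 + 13*x + 86) + 8*x^2 - 8*x - 48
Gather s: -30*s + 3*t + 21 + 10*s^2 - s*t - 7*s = 10*s^2 + s*(-t - 37) + 3*t + 21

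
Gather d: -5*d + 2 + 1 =3 - 5*d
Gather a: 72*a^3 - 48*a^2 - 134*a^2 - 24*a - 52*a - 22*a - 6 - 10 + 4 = 72*a^3 - 182*a^2 - 98*a - 12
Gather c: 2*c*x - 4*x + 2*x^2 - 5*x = 2*c*x + 2*x^2 - 9*x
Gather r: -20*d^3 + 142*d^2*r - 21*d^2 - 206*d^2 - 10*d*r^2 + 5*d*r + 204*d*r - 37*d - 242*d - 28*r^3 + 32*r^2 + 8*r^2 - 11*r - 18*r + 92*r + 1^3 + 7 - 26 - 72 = -20*d^3 - 227*d^2 - 279*d - 28*r^3 + r^2*(40 - 10*d) + r*(142*d^2 + 209*d + 63) - 90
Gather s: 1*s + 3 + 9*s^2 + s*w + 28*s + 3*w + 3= 9*s^2 + s*(w + 29) + 3*w + 6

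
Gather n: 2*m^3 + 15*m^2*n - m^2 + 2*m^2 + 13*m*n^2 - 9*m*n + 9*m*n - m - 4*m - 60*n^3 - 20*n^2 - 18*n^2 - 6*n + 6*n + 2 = 2*m^3 + 15*m^2*n + m^2 - 5*m - 60*n^3 + n^2*(13*m - 38) + 2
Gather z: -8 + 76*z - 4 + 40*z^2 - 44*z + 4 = 40*z^2 + 32*z - 8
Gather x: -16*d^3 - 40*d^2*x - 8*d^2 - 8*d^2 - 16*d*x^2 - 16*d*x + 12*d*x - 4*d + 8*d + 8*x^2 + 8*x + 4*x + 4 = -16*d^3 - 16*d^2 + 4*d + x^2*(8 - 16*d) + x*(-40*d^2 - 4*d + 12) + 4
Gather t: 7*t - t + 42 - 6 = 6*t + 36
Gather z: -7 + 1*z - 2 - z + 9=0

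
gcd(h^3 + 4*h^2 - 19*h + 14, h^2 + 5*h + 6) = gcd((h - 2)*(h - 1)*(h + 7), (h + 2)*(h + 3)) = 1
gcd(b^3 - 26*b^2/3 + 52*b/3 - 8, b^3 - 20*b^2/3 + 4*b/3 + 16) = b^2 - 8*b + 12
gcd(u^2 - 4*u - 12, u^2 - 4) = u + 2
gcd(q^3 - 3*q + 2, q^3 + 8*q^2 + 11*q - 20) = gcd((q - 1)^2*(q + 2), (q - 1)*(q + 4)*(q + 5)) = q - 1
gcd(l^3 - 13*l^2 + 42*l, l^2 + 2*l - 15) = 1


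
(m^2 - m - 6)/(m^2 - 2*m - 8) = (m - 3)/(m - 4)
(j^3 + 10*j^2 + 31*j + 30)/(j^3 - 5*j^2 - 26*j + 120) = (j^2 + 5*j + 6)/(j^2 - 10*j + 24)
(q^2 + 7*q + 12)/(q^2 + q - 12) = (q + 3)/(q - 3)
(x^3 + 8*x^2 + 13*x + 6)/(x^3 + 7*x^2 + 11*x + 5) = (x + 6)/(x + 5)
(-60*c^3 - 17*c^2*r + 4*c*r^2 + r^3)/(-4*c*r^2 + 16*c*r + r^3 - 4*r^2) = (15*c^2 + 8*c*r + r^2)/(r*(r - 4))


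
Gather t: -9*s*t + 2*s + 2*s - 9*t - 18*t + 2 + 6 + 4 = 4*s + t*(-9*s - 27) + 12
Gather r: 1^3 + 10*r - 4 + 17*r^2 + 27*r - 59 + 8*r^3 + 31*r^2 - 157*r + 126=8*r^3 + 48*r^2 - 120*r + 64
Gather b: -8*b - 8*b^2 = -8*b^2 - 8*b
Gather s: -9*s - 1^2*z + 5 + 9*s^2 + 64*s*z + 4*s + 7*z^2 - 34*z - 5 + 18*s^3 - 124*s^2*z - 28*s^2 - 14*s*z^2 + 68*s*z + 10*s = 18*s^3 + s^2*(-124*z - 19) + s*(-14*z^2 + 132*z + 5) + 7*z^2 - 35*z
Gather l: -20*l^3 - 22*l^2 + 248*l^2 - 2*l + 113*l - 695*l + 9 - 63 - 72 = -20*l^3 + 226*l^2 - 584*l - 126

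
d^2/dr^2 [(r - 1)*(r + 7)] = 2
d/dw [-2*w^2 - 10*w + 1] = -4*w - 10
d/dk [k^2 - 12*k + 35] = 2*k - 12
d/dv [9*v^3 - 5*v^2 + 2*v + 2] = 27*v^2 - 10*v + 2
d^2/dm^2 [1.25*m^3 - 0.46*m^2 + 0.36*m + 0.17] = 7.5*m - 0.92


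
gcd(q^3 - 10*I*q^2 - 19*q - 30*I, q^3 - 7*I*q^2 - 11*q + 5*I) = q - 5*I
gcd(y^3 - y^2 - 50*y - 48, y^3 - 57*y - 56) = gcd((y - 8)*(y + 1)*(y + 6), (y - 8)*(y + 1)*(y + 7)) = y^2 - 7*y - 8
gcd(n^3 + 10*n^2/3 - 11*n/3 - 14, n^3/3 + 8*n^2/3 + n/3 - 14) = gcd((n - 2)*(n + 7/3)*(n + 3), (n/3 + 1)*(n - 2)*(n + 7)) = n^2 + n - 6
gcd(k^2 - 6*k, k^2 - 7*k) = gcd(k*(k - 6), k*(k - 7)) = k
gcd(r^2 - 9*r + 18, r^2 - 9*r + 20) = 1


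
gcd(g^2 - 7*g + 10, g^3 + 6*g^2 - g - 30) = g - 2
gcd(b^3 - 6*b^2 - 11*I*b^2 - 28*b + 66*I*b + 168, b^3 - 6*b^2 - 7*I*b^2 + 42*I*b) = b^2 + b*(-6 - 7*I) + 42*I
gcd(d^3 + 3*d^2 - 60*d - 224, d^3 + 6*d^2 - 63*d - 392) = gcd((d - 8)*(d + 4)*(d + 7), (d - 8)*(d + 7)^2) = d^2 - d - 56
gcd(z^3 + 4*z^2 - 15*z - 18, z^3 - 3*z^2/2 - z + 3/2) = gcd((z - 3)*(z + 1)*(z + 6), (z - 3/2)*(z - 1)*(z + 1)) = z + 1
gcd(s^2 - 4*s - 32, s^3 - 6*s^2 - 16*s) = s - 8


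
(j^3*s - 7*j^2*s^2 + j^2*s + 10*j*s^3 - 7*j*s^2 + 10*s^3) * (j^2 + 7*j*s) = j^5*s + j^4*s - 39*j^3*s^3 + 70*j^2*s^4 - 39*j^2*s^3 + 70*j*s^4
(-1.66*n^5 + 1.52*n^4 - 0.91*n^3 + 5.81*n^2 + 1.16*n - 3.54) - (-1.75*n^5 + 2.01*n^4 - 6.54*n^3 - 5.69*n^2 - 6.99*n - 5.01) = 0.0900000000000001*n^5 - 0.49*n^4 + 5.63*n^3 + 11.5*n^2 + 8.15*n + 1.47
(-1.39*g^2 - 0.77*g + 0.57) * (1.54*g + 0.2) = -2.1406*g^3 - 1.4638*g^2 + 0.7238*g + 0.114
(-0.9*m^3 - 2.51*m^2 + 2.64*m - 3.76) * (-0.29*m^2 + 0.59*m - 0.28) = 0.261*m^5 + 0.1969*m^4 - 1.9945*m^3 + 3.3508*m^2 - 2.9576*m + 1.0528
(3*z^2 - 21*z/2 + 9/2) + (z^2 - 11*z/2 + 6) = 4*z^2 - 16*z + 21/2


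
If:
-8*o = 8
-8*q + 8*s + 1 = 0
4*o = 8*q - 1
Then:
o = -1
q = -3/8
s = -1/2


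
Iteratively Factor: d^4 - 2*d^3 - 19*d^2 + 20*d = (d - 5)*(d^3 + 3*d^2 - 4*d) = (d - 5)*(d - 1)*(d^2 + 4*d) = (d - 5)*(d - 1)*(d + 4)*(d)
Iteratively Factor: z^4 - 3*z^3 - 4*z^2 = (z - 4)*(z^3 + z^2) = z*(z - 4)*(z^2 + z) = z^2*(z - 4)*(z + 1)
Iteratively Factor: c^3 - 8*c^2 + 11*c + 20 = (c - 5)*(c^2 - 3*c - 4) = (c - 5)*(c - 4)*(c + 1)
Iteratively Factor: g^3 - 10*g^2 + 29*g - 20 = (g - 5)*(g^2 - 5*g + 4) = (g - 5)*(g - 1)*(g - 4)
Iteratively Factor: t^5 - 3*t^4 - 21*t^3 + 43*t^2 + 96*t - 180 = (t - 5)*(t^4 + 2*t^3 - 11*t^2 - 12*t + 36) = (t - 5)*(t + 3)*(t^3 - t^2 - 8*t + 12) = (t - 5)*(t + 3)^2*(t^2 - 4*t + 4) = (t - 5)*(t - 2)*(t + 3)^2*(t - 2)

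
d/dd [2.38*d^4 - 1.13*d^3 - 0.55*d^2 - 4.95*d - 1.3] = 9.52*d^3 - 3.39*d^2 - 1.1*d - 4.95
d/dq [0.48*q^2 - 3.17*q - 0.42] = 0.96*q - 3.17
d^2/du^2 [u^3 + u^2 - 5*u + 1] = 6*u + 2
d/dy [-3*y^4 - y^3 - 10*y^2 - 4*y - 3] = -12*y^3 - 3*y^2 - 20*y - 4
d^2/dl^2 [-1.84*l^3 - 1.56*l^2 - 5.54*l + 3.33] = -11.04*l - 3.12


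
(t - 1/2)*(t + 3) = t^2 + 5*t/2 - 3/2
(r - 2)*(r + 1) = r^2 - r - 2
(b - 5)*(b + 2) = b^2 - 3*b - 10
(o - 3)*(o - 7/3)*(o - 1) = o^3 - 19*o^2/3 + 37*o/3 - 7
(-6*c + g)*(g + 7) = -6*c*g - 42*c + g^2 + 7*g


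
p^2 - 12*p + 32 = (p - 8)*(p - 4)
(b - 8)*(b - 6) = b^2 - 14*b + 48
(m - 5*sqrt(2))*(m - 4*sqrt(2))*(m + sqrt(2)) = m^3 - 8*sqrt(2)*m^2 + 22*m + 40*sqrt(2)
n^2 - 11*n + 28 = (n - 7)*(n - 4)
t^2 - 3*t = t*(t - 3)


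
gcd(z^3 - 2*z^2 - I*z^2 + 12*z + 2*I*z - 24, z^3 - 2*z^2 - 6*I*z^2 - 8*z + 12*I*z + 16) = z^2 + z*(-2 - 4*I) + 8*I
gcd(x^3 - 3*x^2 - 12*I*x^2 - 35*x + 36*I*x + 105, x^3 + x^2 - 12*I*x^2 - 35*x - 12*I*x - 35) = x^2 - 12*I*x - 35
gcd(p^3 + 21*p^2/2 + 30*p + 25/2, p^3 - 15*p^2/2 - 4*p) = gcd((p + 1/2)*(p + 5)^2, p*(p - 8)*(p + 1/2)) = p + 1/2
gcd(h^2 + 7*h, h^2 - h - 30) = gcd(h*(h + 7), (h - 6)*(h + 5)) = 1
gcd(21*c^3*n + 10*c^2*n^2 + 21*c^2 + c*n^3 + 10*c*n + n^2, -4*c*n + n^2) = 1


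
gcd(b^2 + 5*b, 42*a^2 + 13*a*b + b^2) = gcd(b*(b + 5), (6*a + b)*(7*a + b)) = 1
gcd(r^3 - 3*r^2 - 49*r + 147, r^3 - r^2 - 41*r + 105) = r^2 + 4*r - 21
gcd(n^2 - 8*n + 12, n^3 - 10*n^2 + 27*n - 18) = n - 6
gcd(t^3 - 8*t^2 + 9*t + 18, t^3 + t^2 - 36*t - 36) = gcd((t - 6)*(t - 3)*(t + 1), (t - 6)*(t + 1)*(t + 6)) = t^2 - 5*t - 6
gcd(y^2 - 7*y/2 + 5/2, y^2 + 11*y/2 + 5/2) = 1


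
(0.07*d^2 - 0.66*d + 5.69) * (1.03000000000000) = 0.0721*d^2 - 0.6798*d + 5.8607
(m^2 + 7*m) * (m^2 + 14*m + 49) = m^4 + 21*m^3 + 147*m^2 + 343*m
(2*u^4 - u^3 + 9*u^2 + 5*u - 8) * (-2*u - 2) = -4*u^5 - 2*u^4 - 16*u^3 - 28*u^2 + 6*u + 16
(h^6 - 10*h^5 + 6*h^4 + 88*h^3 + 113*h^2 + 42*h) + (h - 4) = h^6 - 10*h^5 + 6*h^4 + 88*h^3 + 113*h^2 + 43*h - 4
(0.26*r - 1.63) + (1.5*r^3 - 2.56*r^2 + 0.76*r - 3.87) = 1.5*r^3 - 2.56*r^2 + 1.02*r - 5.5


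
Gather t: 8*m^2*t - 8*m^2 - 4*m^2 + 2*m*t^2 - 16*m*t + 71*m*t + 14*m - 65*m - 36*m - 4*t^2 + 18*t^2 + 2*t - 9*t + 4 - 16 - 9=-12*m^2 - 87*m + t^2*(2*m + 14) + t*(8*m^2 + 55*m - 7) - 21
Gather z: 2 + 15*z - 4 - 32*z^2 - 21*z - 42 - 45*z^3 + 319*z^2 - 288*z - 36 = -45*z^3 + 287*z^2 - 294*z - 80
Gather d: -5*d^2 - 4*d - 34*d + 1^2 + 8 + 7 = -5*d^2 - 38*d + 16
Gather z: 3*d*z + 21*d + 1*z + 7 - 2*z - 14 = 21*d + z*(3*d - 1) - 7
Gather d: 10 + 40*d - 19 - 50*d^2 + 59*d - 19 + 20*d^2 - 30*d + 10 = -30*d^2 + 69*d - 18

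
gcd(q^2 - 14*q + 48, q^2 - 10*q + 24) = q - 6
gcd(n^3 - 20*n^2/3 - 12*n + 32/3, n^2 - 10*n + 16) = n - 8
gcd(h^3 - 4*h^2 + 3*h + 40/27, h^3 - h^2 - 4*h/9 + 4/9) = 1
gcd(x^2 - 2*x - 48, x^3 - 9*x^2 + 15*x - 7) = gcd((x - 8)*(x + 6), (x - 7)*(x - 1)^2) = 1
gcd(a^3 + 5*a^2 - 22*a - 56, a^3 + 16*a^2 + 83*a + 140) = a + 7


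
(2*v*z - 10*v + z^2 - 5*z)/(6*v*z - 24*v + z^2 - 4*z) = (2*v*z - 10*v + z^2 - 5*z)/(6*v*z - 24*v + z^2 - 4*z)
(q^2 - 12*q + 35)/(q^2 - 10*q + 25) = (q - 7)/(q - 5)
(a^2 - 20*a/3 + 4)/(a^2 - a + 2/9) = 3*(a - 6)/(3*a - 1)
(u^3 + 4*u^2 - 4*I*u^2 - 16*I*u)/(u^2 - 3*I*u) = (u^2 + 4*u*(1 - I) - 16*I)/(u - 3*I)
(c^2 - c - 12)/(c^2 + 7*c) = (c^2 - c - 12)/(c*(c + 7))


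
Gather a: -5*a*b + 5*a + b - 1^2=a*(5 - 5*b) + b - 1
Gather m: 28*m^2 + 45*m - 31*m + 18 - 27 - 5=28*m^2 + 14*m - 14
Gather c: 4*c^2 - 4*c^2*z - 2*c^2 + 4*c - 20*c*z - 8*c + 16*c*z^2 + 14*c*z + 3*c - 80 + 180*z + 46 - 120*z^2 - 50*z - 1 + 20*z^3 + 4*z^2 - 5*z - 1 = c^2*(2 - 4*z) + c*(16*z^2 - 6*z - 1) + 20*z^3 - 116*z^2 + 125*z - 36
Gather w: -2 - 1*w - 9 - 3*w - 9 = -4*w - 20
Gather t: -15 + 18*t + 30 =18*t + 15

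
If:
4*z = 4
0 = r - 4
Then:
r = 4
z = 1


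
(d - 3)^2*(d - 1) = d^3 - 7*d^2 + 15*d - 9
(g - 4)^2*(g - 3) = g^3 - 11*g^2 + 40*g - 48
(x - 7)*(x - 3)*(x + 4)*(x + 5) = x^4 - x^3 - 49*x^2 - 11*x + 420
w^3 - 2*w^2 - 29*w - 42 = (w - 7)*(w + 2)*(w + 3)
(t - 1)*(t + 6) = t^2 + 5*t - 6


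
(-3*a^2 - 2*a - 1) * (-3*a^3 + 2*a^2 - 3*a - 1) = 9*a^5 + 8*a^3 + 7*a^2 + 5*a + 1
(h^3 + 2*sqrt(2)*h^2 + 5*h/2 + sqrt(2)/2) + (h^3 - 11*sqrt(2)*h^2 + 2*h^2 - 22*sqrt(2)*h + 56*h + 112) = 2*h^3 - 9*sqrt(2)*h^2 + 2*h^2 - 22*sqrt(2)*h + 117*h/2 + sqrt(2)/2 + 112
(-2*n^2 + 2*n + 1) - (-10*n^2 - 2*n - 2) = 8*n^2 + 4*n + 3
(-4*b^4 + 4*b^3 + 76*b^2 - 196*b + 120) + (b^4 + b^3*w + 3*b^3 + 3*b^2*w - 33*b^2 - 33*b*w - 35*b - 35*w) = -3*b^4 + b^3*w + 7*b^3 + 3*b^2*w + 43*b^2 - 33*b*w - 231*b - 35*w + 120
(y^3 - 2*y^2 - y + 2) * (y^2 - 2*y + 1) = y^5 - 4*y^4 + 4*y^3 + 2*y^2 - 5*y + 2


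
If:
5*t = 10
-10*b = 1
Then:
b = -1/10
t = 2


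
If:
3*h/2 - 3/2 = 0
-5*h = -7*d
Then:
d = 5/7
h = 1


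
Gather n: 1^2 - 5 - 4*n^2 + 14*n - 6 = -4*n^2 + 14*n - 10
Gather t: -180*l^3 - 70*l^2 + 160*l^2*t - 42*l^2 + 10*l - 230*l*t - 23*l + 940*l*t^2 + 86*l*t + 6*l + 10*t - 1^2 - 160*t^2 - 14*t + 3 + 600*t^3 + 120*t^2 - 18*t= -180*l^3 - 112*l^2 - 7*l + 600*t^3 + t^2*(940*l - 40) + t*(160*l^2 - 144*l - 22) + 2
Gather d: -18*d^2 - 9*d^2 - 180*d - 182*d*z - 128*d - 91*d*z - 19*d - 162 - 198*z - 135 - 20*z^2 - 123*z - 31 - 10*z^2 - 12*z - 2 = -27*d^2 + d*(-273*z - 327) - 30*z^2 - 333*z - 330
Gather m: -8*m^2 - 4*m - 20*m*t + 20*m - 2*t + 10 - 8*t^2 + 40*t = -8*m^2 + m*(16 - 20*t) - 8*t^2 + 38*t + 10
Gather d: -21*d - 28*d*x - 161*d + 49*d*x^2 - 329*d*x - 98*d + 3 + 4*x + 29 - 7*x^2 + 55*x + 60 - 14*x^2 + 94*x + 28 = d*(49*x^2 - 357*x - 280) - 21*x^2 + 153*x + 120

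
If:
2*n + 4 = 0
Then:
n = -2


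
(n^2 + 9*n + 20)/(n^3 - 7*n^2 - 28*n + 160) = (n + 4)/(n^2 - 12*n + 32)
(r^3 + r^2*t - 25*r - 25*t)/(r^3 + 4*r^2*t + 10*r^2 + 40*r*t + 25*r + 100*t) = (r^2 + r*t - 5*r - 5*t)/(r^2 + 4*r*t + 5*r + 20*t)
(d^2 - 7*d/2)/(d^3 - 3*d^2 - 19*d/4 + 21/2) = 2*d/(2*d^2 + d - 6)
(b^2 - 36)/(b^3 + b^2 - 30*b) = (b - 6)/(b*(b - 5))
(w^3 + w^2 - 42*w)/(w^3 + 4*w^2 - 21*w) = (w - 6)/(w - 3)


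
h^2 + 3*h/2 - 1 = (h - 1/2)*(h + 2)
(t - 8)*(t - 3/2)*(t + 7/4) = t^3 - 31*t^2/4 - 37*t/8 + 21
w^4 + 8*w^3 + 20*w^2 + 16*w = w*(w + 2)^2*(w + 4)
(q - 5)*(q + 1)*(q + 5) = q^3 + q^2 - 25*q - 25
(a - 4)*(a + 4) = a^2 - 16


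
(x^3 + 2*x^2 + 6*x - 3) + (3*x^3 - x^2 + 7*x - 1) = 4*x^3 + x^2 + 13*x - 4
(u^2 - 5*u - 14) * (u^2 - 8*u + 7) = u^4 - 13*u^3 + 33*u^2 + 77*u - 98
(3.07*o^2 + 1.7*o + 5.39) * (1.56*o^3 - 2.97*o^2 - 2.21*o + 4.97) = 4.7892*o^5 - 6.4659*o^4 - 3.4253*o^3 - 4.5074*o^2 - 3.4629*o + 26.7883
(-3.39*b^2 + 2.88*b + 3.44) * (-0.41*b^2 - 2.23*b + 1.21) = 1.3899*b^4 + 6.3789*b^3 - 11.9347*b^2 - 4.1864*b + 4.1624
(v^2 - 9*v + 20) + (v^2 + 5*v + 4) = 2*v^2 - 4*v + 24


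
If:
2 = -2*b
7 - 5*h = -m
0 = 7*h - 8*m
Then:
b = -1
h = 56/33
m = 49/33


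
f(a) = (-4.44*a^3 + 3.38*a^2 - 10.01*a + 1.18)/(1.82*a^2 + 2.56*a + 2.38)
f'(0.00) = -4.74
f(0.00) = 0.50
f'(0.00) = -4.74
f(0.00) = 0.50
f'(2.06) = -1.55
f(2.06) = -2.86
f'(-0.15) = -6.90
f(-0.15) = 1.36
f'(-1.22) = -6.48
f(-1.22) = 13.47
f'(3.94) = -2.05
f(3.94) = -6.32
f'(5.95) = -2.23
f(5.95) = -10.65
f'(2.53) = -1.73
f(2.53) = -3.63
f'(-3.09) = -1.25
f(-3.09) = 16.49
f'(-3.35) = -1.40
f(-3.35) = 16.84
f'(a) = (-3.64*a - 2.56)*(-4.44*a^3 + 3.38*a^2 - 10.01*a + 1.18)/(1.82*a^2 + 2.56*a + 2.38)^2 + (-13.32*a^2 + 6.76*a - 10.01)/(1.82*a^2 + 2.56*a + 2.38) = (-8.0808*a^4 - 22.7328*a^3 - 4.8306*a^2 + 11.7936*a - 26.8446)/(3.3124*a^4 + 9.3184*a^3 + 15.2168*a^2 + 12.1856*a + 5.6644)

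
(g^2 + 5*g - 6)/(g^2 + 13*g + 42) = (g - 1)/(g + 7)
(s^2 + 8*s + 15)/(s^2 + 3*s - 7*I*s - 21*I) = (s + 5)/(s - 7*I)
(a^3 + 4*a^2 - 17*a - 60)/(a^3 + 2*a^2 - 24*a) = (a^2 + 8*a + 15)/(a*(a + 6))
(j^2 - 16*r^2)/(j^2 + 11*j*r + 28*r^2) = (j - 4*r)/(j + 7*r)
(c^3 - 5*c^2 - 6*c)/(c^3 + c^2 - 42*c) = (c + 1)/(c + 7)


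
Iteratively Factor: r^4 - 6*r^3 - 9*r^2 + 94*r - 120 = (r - 3)*(r^3 - 3*r^2 - 18*r + 40) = (r - 3)*(r + 4)*(r^2 - 7*r + 10) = (r - 5)*(r - 3)*(r + 4)*(r - 2)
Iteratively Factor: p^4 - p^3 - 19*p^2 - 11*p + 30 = (p - 5)*(p^3 + 4*p^2 + p - 6) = (p - 5)*(p + 2)*(p^2 + 2*p - 3) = (p - 5)*(p + 2)*(p + 3)*(p - 1)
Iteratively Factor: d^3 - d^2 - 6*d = (d + 2)*(d^2 - 3*d) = (d - 3)*(d + 2)*(d)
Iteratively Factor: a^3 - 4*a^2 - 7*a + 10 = (a - 5)*(a^2 + a - 2) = (a - 5)*(a - 1)*(a + 2)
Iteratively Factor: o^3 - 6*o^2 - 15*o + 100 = (o - 5)*(o^2 - o - 20) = (o - 5)^2*(o + 4)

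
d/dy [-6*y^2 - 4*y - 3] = -12*y - 4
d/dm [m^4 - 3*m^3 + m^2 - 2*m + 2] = 4*m^3 - 9*m^2 + 2*m - 2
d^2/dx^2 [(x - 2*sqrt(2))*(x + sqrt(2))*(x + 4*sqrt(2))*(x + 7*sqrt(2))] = 12*x^2 + 60*sqrt(2)*x + 60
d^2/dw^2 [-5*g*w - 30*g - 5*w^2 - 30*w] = -10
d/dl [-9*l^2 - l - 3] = -18*l - 1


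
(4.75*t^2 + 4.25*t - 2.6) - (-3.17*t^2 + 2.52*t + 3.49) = 7.92*t^2 + 1.73*t - 6.09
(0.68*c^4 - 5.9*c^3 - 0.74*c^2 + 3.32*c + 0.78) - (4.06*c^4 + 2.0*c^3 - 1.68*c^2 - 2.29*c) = -3.38*c^4 - 7.9*c^3 + 0.94*c^2 + 5.61*c + 0.78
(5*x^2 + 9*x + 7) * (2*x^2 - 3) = 10*x^4 + 18*x^3 - x^2 - 27*x - 21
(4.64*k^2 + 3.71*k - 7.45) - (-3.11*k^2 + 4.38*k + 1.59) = 7.75*k^2 - 0.67*k - 9.04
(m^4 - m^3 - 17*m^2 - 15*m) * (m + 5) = m^5 + 4*m^4 - 22*m^3 - 100*m^2 - 75*m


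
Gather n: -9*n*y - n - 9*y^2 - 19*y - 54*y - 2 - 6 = n*(-9*y - 1) - 9*y^2 - 73*y - 8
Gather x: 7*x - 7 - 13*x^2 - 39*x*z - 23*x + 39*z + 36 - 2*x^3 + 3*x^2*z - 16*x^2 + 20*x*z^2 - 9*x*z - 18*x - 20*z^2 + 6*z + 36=-2*x^3 + x^2*(3*z - 29) + x*(20*z^2 - 48*z - 34) - 20*z^2 + 45*z + 65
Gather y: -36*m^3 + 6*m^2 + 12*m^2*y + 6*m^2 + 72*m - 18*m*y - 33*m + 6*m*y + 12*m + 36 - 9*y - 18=-36*m^3 + 12*m^2 + 51*m + y*(12*m^2 - 12*m - 9) + 18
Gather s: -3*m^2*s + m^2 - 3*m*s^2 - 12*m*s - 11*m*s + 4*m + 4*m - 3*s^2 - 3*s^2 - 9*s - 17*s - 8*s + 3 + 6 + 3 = m^2 + 8*m + s^2*(-3*m - 6) + s*(-3*m^2 - 23*m - 34) + 12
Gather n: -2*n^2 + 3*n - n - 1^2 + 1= -2*n^2 + 2*n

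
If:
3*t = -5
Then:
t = -5/3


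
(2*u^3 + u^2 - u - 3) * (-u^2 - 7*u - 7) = -2*u^5 - 15*u^4 - 20*u^3 + 3*u^2 + 28*u + 21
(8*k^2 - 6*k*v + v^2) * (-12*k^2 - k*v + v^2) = -96*k^4 + 64*k^3*v + 2*k^2*v^2 - 7*k*v^3 + v^4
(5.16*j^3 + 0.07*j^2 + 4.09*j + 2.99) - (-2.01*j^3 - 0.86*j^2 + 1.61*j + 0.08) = 7.17*j^3 + 0.93*j^2 + 2.48*j + 2.91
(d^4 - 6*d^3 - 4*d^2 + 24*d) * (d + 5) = d^5 - d^4 - 34*d^3 + 4*d^2 + 120*d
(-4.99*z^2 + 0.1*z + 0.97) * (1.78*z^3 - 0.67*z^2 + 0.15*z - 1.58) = -8.8822*z^5 + 3.5213*z^4 + 0.9111*z^3 + 7.2493*z^2 - 0.0125*z - 1.5326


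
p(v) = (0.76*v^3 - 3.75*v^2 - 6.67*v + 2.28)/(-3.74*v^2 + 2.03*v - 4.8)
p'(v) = (7.48*v - 2.03)*(0.76*v^3 - 3.75*v^2 - 6.67*v + 2.28)/(-3.74*v^2 + 2.03*v - 4.8)^2 + (2.28*v^2 - 7.5*v - 6.67)/(-3.74*v^2 + 2.03*v - 4.8) = (-2.8424*v^4 + 3.0856*v^3 - 43.5023*v^2 + 53.0544*v + 27.3876)/(13.9876*v^4 - 15.1844*v^3 + 40.0249*v^2 - 19.488*v + 23.04)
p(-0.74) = -0.58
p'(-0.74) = -0.54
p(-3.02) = 0.73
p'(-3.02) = -0.42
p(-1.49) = -0.09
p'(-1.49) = -0.66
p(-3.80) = 1.03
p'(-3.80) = -0.35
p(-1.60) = -0.01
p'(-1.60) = -0.64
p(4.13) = 0.59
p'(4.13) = -0.30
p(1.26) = 1.29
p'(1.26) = 0.36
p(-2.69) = 0.58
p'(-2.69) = -0.46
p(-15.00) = 3.77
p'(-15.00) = -0.21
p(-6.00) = 1.69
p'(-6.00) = -0.27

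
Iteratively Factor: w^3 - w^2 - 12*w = (w - 4)*(w^2 + 3*w) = w*(w - 4)*(w + 3)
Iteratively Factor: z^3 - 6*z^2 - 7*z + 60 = (z - 4)*(z^2 - 2*z - 15) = (z - 5)*(z - 4)*(z + 3)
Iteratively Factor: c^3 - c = (c)*(c^2 - 1) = c*(c + 1)*(c - 1)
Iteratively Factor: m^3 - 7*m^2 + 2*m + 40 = (m + 2)*(m^2 - 9*m + 20) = (m - 5)*(m + 2)*(m - 4)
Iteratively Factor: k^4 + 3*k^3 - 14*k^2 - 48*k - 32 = (k - 4)*(k^3 + 7*k^2 + 14*k + 8) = (k - 4)*(k + 1)*(k^2 + 6*k + 8) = (k - 4)*(k + 1)*(k + 2)*(k + 4)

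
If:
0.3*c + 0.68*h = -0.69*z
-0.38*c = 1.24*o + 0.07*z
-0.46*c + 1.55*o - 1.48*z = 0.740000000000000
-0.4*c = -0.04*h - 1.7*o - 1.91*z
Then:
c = -0.42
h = 0.41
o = 0.14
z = -0.22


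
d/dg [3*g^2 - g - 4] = 6*g - 1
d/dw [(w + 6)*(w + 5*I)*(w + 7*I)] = 3*w^2 + w*(12 + 24*I) - 35 + 72*I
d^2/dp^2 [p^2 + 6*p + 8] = 2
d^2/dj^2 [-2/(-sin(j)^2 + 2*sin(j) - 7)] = 4*(-2*sin(j)^4 + 3*sin(j)^3 + 15*sin(j)^2 - 13*sin(j) - 3)/(sin(j)^2 - 2*sin(j) + 7)^3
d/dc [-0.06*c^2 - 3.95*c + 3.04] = -0.12*c - 3.95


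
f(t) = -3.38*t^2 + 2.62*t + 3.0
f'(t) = 2.62 - 6.76*t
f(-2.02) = -16.08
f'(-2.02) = 16.28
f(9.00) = -247.20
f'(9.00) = -58.22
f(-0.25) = 2.13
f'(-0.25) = 4.31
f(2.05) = -5.83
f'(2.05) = -11.24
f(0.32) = 3.49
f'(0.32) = 0.46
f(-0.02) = 2.95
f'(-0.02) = 2.76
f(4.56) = -55.34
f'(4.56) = -28.21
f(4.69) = -59.06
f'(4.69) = -29.08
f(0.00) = 3.00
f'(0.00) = 2.62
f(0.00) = 3.00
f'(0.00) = 2.62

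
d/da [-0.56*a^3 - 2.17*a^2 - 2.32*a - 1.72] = -1.68*a^2 - 4.34*a - 2.32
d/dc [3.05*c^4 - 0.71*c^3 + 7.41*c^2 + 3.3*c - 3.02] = 12.2*c^3 - 2.13*c^2 + 14.82*c + 3.3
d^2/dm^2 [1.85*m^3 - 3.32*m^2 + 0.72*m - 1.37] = 11.1*m - 6.64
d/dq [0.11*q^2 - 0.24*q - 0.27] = 0.22*q - 0.24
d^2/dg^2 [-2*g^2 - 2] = -4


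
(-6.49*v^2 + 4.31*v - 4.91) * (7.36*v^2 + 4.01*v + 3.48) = -47.7664*v^4 + 5.6967*v^3 - 41.4397*v^2 - 4.6903*v - 17.0868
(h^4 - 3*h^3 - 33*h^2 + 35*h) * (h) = h^5 - 3*h^4 - 33*h^3 + 35*h^2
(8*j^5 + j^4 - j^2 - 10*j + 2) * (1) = 8*j^5 + j^4 - j^2 - 10*j + 2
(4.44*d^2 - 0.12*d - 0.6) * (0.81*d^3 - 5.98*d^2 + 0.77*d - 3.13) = 3.5964*d^5 - 26.6484*d^4 + 3.6504*d^3 - 10.4016*d^2 - 0.0864*d + 1.878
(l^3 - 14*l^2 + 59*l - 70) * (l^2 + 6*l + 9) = l^5 - 8*l^4 - 16*l^3 + 158*l^2 + 111*l - 630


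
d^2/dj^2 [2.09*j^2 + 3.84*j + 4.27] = 4.18000000000000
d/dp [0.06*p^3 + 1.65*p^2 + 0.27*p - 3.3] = 0.18*p^2 + 3.3*p + 0.27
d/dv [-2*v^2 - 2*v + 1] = -4*v - 2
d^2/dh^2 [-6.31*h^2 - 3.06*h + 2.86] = -12.6200000000000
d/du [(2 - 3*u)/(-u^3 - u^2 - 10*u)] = (3*u*(u^2 + u + 10) - (3*u - 2)*(3*u^2 + 2*u + 10))/(u^2*(u^2 + u + 10)^2)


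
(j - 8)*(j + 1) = j^2 - 7*j - 8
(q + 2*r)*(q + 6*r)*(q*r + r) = q^3*r + 8*q^2*r^2 + q^2*r + 12*q*r^3 + 8*q*r^2 + 12*r^3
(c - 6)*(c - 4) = c^2 - 10*c + 24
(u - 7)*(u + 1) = u^2 - 6*u - 7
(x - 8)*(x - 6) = x^2 - 14*x + 48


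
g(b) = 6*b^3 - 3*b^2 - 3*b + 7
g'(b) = 18*b^2 - 6*b - 3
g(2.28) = 55.68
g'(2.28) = 76.89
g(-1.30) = -7.35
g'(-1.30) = 35.22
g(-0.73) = 5.26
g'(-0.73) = 10.97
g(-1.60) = -20.46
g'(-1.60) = 52.68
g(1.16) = 8.85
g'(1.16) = 14.26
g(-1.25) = -5.66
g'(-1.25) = 32.62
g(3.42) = 201.66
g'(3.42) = 187.02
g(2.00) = 37.00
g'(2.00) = 57.00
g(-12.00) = -10757.00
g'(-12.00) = 2661.00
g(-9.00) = -4583.00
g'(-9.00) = 1509.00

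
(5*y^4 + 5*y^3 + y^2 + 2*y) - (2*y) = 5*y^4 + 5*y^3 + y^2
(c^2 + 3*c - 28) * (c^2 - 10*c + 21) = c^4 - 7*c^3 - 37*c^2 + 343*c - 588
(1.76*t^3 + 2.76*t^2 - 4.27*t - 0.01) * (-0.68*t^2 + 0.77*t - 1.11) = -1.1968*t^5 - 0.5216*t^4 + 3.0752*t^3 - 6.3447*t^2 + 4.732*t + 0.0111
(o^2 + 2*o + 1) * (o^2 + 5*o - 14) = o^4 + 7*o^3 - 3*o^2 - 23*o - 14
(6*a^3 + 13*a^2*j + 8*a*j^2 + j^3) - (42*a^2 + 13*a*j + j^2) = 6*a^3 + 13*a^2*j - 42*a^2 + 8*a*j^2 - 13*a*j + j^3 - j^2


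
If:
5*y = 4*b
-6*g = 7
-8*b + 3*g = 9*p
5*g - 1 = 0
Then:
No Solution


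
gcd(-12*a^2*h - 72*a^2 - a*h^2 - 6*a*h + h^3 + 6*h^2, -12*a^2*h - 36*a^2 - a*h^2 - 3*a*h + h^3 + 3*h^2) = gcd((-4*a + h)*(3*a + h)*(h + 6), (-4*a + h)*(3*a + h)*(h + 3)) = 12*a^2 + a*h - h^2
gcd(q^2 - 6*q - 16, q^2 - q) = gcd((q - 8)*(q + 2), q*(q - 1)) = 1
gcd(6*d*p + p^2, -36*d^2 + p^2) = 6*d + p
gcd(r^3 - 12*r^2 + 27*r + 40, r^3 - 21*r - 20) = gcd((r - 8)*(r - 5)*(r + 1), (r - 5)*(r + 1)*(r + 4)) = r^2 - 4*r - 5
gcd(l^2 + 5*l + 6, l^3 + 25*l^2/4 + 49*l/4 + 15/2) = l^2 + 5*l + 6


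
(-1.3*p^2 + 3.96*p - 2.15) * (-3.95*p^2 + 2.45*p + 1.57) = 5.135*p^4 - 18.827*p^3 + 16.1535*p^2 + 0.9497*p - 3.3755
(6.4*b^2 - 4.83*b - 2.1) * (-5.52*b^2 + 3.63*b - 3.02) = -35.328*b^4 + 49.8936*b^3 - 25.2689*b^2 + 6.9636*b + 6.342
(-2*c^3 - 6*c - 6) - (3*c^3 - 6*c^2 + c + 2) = -5*c^3 + 6*c^2 - 7*c - 8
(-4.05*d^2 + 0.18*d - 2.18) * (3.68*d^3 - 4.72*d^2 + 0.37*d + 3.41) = -14.904*d^5 + 19.7784*d^4 - 10.3705*d^3 - 3.4543*d^2 - 0.1928*d - 7.4338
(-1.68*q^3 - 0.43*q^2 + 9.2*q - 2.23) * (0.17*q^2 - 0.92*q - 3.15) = -0.2856*q^5 + 1.4725*q^4 + 7.2516*q^3 - 7.4886*q^2 - 26.9284*q + 7.0245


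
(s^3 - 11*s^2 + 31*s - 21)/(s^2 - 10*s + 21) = s - 1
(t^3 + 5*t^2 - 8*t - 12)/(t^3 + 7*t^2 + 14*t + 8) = (t^2 + 4*t - 12)/(t^2 + 6*t + 8)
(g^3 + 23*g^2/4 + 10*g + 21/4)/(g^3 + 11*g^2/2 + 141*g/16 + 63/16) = 4*(g + 1)/(4*g + 3)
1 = 1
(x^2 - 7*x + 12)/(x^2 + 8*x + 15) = (x^2 - 7*x + 12)/(x^2 + 8*x + 15)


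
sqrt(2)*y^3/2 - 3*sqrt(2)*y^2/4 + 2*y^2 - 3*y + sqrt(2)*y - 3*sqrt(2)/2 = (y - 3/2)*(y + sqrt(2))*(sqrt(2)*y/2 + 1)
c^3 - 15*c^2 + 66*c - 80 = (c - 8)*(c - 5)*(c - 2)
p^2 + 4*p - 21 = (p - 3)*(p + 7)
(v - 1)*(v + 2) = v^2 + v - 2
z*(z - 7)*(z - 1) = z^3 - 8*z^2 + 7*z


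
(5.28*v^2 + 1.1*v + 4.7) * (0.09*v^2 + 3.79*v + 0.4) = 0.4752*v^4 + 20.1102*v^3 + 6.704*v^2 + 18.253*v + 1.88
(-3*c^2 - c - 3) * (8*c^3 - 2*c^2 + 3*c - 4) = -24*c^5 - 2*c^4 - 31*c^3 + 15*c^2 - 5*c + 12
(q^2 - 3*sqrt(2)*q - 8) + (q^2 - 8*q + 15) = 2*q^2 - 8*q - 3*sqrt(2)*q + 7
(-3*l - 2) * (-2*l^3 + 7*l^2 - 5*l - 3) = 6*l^4 - 17*l^3 + l^2 + 19*l + 6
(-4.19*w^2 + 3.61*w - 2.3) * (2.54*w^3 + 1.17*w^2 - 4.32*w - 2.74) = -10.6426*w^5 + 4.2671*w^4 + 16.4825*w^3 - 6.8056*w^2 + 0.0445999999999991*w + 6.302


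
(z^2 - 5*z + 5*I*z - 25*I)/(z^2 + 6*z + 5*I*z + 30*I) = (z - 5)/(z + 6)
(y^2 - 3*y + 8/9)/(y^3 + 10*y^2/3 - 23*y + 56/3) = (y - 1/3)/(y^2 + 6*y - 7)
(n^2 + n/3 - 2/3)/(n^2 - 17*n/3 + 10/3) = (n + 1)/(n - 5)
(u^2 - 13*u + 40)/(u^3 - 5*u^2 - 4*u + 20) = (u - 8)/(u^2 - 4)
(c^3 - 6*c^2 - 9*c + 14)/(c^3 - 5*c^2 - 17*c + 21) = (c + 2)/(c + 3)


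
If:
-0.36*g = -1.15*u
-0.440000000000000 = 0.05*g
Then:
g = -8.80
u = -2.75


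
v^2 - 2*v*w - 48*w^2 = (v - 8*w)*(v + 6*w)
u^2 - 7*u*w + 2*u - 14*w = (u + 2)*(u - 7*w)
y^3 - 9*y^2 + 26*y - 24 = (y - 4)*(y - 3)*(y - 2)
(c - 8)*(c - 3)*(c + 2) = c^3 - 9*c^2 + 2*c + 48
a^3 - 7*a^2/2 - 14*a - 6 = (a - 6)*(a + 1/2)*(a + 2)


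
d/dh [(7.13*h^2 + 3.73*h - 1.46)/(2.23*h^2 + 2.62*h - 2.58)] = (10.3627*h^2 - 30.2792*h - 5.7982)/(4.9729*h^4 + 11.6852*h^3 - 4.6424*h^2 - 13.5192*h + 6.6564)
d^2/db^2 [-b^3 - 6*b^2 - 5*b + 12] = -6*b - 12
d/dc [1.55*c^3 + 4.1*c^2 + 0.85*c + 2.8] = 4.65*c^2 + 8.2*c + 0.85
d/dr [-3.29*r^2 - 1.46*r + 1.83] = -6.58*r - 1.46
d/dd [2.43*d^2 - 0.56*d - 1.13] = 4.86*d - 0.56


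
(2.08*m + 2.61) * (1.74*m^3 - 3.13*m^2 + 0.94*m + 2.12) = 3.6192*m^4 - 1.969*m^3 - 6.2141*m^2 + 6.863*m + 5.5332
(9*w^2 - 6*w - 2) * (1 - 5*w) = -45*w^3 + 39*w^2 + 4*w - 2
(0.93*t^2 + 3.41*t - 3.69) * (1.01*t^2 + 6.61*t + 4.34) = 0.9393*t^4 + 9.5914*t^3 + 22.8494*t^2 - 9.5915*t - 16.0146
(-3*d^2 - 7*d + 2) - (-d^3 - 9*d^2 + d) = d^3 + 6*d^2 - 8*d + 2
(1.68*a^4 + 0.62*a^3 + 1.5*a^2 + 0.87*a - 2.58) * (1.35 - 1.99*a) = -3.3432*a^5 + 1.0342*a^4 - 2.148*a^3 + 0.2937*a^2 + 6.3087*a - 3.483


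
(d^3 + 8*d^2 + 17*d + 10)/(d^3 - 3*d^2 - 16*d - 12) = (d + 5)/(d - 6)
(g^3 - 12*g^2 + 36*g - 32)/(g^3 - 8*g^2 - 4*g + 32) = (g - 2)/(g + 2)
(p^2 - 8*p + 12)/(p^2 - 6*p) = (p - 2)/p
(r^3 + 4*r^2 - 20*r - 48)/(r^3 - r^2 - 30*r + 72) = (r + 2)/(r - 3)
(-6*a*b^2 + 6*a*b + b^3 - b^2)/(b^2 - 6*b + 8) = b*(-6*a*b + 6*a + b^2 - b)/(b^2 - 6*b + 8)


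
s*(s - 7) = s^2 - 7*s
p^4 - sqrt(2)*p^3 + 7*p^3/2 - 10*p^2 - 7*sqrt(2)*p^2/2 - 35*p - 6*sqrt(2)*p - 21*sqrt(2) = (p + 7/2)*(p - 3*sqrt(2))*(p + sqrt(2))^2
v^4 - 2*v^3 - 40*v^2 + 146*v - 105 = (v - 5)*(v - 3)*(v - 1)*(v + 7)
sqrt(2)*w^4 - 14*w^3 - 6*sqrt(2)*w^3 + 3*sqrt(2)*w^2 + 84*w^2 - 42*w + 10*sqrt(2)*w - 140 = (w - 5)*(w - 2)*(w - 7*sqrt(2))*(sqrt(2)*w + sqrt(2))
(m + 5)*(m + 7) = m^2 + 12*m + 35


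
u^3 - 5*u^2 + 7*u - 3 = (u - 3)*(u - 1)^2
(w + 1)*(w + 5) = w^2 + 6*w + 5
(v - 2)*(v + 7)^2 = v^3 + 12*v^2 + 21*v - 98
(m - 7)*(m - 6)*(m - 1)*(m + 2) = m^4 - 12*m^3 + 27*m^2 + 68*m - 84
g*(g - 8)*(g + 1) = g^3 - 7*g^2 - 8*g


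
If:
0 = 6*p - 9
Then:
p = 3/2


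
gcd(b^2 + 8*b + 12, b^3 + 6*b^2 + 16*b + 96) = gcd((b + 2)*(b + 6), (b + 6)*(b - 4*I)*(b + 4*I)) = b + 6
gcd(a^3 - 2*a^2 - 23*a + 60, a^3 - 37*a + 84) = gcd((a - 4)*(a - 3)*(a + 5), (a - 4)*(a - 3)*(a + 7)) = a^2 - 7*a + 12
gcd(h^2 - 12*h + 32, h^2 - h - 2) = 1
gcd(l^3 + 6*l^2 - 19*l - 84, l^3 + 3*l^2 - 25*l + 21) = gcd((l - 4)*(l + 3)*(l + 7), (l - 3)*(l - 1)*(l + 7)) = l + 7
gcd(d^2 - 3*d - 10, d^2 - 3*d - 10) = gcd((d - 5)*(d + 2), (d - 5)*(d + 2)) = d^2 - 3*d - 10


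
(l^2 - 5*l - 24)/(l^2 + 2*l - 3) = (l - 8)/(l - 1)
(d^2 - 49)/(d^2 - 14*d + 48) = (d^2 - 49)/(d^2 - 14*d + 48)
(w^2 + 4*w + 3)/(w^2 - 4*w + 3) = (w^2 + 4*w + 3)/(w^2 - 4*w + 3)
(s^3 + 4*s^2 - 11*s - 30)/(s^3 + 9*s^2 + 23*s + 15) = (s^2 - s - 6)/(s^2 + 4*s + 3)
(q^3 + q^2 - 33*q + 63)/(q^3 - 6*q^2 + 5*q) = (q^3 + q^2 - 33*q + 63)/(q*(q^2 - 6*q + 5))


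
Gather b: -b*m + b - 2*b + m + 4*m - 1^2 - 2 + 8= b*(-m - 1) + 5*m + 5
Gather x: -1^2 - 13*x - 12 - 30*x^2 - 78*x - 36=-30*x^2 - 91*x - 49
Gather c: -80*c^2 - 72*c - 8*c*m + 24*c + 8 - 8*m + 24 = -80*c^2 + c*(-8*m - 48) - 8*m + 32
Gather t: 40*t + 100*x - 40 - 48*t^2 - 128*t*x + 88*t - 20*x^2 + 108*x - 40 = -48*t^2 + t*(128 - 128*x) - 20*x^2 + 208*x - 80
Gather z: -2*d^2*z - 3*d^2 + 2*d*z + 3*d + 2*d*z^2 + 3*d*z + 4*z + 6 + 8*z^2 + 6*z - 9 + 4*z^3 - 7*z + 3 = -3*d^2 + 3*d + 4*z^3 + z^2*(2*d + 8) + z*(-2*d^2 + 5*d + 3)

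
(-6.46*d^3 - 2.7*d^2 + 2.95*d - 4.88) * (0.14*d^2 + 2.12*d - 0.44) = -0.9044*d^5 - 14.0732*d^4 - 2.4686*d^3 + 6.7588*d^2 - 11.6436*d + 2.1472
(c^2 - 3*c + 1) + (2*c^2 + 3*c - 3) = 3*c^2 - 2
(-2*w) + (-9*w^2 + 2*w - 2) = -9*w^2 - 2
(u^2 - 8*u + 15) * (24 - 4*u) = -4*u^3 + 56*u^2 - 252*u + 360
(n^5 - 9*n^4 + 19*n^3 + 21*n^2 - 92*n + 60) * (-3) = -3*n^5 + 27*n^4 - 57*n^3 - 63*n^2 + 276*n - 180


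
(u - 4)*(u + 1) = u^2 - 3*u - 4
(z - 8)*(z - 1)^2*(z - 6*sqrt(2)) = z^4 - 10*z^3 - 6*sqrt(2)*z^3 + 17*z^2 + 60*sqrt(2)*z^2 - 102*sqrt(2)*z - 8*z + 48*sqrt(2)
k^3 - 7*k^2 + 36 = (k - 6)*(k - 3)*(k + 2)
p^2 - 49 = (p - 7)*(p + 7)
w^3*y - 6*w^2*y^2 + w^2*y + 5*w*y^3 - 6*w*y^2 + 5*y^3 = (w - 5*y)*(w - y)*(w*y + y)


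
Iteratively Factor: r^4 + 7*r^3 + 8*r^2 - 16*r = (r + 4)*(r^3 + 3*r^2 - 4*r) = (r - 1)*(r + 4)*(r^2 + 4*r) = r*(r - 1)*(r + 4)*(r + 4)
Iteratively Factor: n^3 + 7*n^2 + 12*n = (n)*(n^2 + 7*n + 12) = n*(n + 3)*(n + 4)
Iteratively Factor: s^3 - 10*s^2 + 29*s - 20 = (s - 1)*(s^2 - 9*s + 20) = (s - 5)*(s - 1)*(s - 4)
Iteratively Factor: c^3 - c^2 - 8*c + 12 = (c + 3)*(c^2 - 4*c + 4) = (c - 2)*(c + 3)*(c - 2)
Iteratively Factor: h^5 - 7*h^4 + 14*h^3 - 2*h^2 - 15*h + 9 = (h - 3)*(h^4 - 4*h^3 + 2*h^2 + 4*h - 3) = (h - 3)*(h - 1)*(h^3 - 3*h^2 - h + 3) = (h - 3)*(h - 1)*(h + 1)*(h^2 - 4*h + 3) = (h - 3)*(h - 1)^2*(h + 1)*(h - 3)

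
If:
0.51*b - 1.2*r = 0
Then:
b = 2.35294117647059*r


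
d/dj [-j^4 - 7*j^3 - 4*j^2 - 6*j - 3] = -4*j^3 - 21*j^2 - 8*j - 6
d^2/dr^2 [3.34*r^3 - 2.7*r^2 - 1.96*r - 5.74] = 20.04*r - 5.4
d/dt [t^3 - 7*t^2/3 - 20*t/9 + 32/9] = 3*t^2 - 14*t/3 - 20/9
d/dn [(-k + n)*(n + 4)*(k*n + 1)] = -k*(k - n)*(n + 4) - (k - n)*(k*n + 1) + (n + 4)*(k*n + 1)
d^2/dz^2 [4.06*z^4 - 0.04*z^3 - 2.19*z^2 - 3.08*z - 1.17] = 48.72*z^2 - 0.24*z - 4.38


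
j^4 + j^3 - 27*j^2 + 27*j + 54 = (j - 3)^2*(j + 1)*(j + 6)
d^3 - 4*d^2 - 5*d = d*(d - 5)*(d + 1)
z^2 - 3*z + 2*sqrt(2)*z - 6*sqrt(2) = (z - 3)*(z + 2*sqrt(2))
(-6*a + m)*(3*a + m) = -18*a^2 - 3*a*m + m^2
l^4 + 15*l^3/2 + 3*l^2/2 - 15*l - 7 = (l + 1/2)*(l + 7)*(l - sqrt(2))*(l + sqrt(2))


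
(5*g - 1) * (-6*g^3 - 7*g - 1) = -30*g^4 + 6*g^3 - 35*g^2 + 2*g + 1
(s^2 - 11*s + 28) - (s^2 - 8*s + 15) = 13 - 3*s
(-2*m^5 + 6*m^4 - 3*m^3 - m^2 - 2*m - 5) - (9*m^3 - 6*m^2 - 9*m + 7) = -2*m^5 + 6*m^4 - 12*m^3 + 5*m^2 + 7*m - 12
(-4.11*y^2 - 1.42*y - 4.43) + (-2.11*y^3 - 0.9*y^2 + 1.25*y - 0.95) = -2.11*y^3 - 5.01*y^2 - 0.17*y - 5.38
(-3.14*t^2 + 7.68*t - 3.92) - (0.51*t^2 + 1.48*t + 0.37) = -3.65*t^2 + 6.2*t - 4.29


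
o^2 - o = o*(o - 1)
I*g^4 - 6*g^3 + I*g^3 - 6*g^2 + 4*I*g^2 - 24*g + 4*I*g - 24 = (g - 2*I)*(g + 2*I)*(g + 6*I)*(I*g + I)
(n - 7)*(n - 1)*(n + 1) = n^3 - 7*n^2 - n + 7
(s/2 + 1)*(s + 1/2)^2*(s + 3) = s^4/2 + 3*s^3 + 45*s^2/8 + 29*s/8 + 3/4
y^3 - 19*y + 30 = (y - 3)*(y - 2)*(y + 5)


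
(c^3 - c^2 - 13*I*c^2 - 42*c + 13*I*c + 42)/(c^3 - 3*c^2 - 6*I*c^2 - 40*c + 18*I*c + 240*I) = (c^2 - c*(1 + 7*I) + 7*I)/(c^2 - 3*c - 40)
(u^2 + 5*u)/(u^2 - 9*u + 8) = u*(u + 5)/(u^2 - 9*u + 8)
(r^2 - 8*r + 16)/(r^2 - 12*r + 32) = (r - 4)/(r - 8)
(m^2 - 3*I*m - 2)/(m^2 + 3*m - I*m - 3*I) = (m - 2*I)/(m + 3)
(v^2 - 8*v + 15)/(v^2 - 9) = (v - 5)/(v + 3)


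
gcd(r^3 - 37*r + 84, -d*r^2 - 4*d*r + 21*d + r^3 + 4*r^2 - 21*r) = r^2 + 4*r - 21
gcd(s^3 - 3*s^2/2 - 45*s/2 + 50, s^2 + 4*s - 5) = s + 5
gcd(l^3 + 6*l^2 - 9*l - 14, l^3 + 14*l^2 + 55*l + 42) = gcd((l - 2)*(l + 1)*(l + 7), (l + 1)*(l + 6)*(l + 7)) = l^2 + 8*l + 7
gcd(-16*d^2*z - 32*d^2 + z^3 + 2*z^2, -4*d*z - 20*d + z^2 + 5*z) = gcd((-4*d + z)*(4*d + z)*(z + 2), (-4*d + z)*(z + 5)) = -4*d + z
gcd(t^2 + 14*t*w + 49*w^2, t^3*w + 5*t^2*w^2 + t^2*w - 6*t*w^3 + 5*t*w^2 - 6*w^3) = 1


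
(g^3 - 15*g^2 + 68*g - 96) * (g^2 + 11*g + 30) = g^5 - 4*g^4 - 67*g^3 + 202*g^2 + 984*g - 2880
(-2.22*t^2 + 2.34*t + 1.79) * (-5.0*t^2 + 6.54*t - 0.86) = 11.1*t^4 - 26.2188*t^3 + 8.2628*t^2 + 9.6942*t - 1.5394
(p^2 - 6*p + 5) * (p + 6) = p^3 - 31*p + 30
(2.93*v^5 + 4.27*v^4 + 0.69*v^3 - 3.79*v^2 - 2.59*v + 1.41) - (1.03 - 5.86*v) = 2.93*v^5 + 4.27*v^4 + 0.69*v^3 - 3.79*v^2 + 3.27*v + 0.38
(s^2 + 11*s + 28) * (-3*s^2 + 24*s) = -3*s^4 - 9*s^3 + 180*s^2 + 672*s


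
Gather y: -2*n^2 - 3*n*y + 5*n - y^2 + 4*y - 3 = -2*n^2 + 5*n - y^2 + y*(4 - 3*n) - 3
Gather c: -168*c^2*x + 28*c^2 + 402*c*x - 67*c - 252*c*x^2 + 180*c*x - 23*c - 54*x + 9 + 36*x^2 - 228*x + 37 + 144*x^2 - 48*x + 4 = c^2*(28 - 168*x) + c*(-252*x^2 + 582*x - 90) + 180*x^2 - 330*x + 50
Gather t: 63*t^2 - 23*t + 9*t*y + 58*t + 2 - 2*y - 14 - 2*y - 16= 63*t^2 + t*(9*y + 35) - 4*y - 28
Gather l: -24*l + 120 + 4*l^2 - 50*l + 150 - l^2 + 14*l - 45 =3*l^2 - 60*l + 225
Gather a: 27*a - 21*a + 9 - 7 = 6*a + 2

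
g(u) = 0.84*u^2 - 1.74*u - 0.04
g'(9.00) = 13.38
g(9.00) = 52.34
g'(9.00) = 13.38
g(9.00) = 52.34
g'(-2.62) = -6.14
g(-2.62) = 10.28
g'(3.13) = 3.52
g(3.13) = 2.74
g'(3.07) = 3.42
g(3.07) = 2.54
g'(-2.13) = -5.32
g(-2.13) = 7.48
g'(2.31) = 2.14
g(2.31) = 0.42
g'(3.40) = 3.97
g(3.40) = 3.75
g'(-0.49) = -2.56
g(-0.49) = 1.01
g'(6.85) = 9.77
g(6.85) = 27.46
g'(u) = 1.68*u - 1.74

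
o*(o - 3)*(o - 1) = o^3 - 4*o^2 + 3*o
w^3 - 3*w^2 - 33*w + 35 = (w - 7)*(w - 1)*(w + 5)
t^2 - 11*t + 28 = (t - 7)*(t - 4)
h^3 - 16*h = h*(h - 4)*(h + 4)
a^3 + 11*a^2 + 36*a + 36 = (a + 2)*(a + 3)*(a + 6)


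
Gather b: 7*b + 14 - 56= 7*b - 42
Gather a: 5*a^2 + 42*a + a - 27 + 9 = 5*a^2 + 43*a - 18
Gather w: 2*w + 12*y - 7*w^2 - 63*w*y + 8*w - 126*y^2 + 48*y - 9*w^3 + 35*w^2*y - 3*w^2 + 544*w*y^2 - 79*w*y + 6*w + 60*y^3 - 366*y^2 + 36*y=-9*w^3 + w^2*(35*y - 10) + w*(544*y^2 - 142*y + 16) + 60*y^3 - 492*y^2 + 96*y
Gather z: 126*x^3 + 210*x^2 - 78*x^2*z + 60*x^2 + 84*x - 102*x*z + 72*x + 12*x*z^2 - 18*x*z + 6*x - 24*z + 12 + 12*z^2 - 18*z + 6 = 126*x^3 + 270*x^2 + 162*x + z^2*(12*x + 12) + z*(-78*x^2 - 120*x - 42) + 18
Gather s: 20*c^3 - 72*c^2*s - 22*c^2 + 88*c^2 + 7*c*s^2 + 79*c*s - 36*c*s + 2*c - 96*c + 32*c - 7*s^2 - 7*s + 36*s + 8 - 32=20*c^3 + 66*c^2 - 62*c + s^2*(7*c - 7) + s*(-72*c^2 + 43*c + 29) - 24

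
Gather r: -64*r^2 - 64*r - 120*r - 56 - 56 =-64*r^2 - 184*r - 112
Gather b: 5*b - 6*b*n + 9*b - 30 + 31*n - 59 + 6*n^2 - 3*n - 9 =b*(14 - 6*n) + 6*n^2 + 28*n - 98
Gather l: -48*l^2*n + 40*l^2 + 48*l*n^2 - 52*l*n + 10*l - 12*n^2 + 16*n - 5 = l^2*(40 - 48*n) + l*(48*n^2 - 52*n + 10) - 12*n^2 + 16*n - 5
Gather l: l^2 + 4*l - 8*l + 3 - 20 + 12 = l^2 - 4*l - 5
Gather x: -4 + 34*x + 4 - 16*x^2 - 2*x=-16*x^2 + 32*x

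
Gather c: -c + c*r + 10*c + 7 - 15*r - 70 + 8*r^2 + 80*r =c*(r + 9) + 8*r^2 + 65*r - 63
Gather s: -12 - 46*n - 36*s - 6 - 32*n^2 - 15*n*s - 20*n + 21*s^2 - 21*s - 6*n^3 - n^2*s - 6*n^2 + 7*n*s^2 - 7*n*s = -6*n^3 - 38*n^2 - 66*n + s^2*(7*n + 21) + s*(-n^2 - 22*n - 57) - 18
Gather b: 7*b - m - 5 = 7*b - m - 5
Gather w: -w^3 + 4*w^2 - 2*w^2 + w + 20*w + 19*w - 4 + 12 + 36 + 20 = -w^3 + 2*w^2 + 40*w + 64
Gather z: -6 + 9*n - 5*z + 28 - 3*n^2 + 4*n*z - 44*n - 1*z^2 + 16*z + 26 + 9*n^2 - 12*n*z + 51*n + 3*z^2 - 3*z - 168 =6*n^2 + 16*n + 2*z^2 + z*(8 - 8*n) - 120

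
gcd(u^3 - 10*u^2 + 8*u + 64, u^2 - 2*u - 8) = u^2 - 2*u - 8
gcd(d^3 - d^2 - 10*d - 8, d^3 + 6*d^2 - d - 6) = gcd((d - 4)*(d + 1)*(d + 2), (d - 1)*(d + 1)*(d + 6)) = d + 1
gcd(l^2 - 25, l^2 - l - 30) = l + 5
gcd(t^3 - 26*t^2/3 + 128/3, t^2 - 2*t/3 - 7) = 1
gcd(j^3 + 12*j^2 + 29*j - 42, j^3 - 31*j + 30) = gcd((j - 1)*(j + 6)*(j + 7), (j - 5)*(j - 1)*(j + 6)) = j^2 + 5*j - 6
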